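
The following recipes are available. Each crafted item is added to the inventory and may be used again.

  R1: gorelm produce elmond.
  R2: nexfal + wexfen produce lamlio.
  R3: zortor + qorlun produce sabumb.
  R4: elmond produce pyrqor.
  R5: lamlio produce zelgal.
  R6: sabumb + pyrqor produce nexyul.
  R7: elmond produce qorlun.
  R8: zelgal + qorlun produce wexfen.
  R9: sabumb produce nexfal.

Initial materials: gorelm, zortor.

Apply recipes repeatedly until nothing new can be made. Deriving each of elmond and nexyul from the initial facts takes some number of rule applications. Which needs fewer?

elmond

elmond: Using R1, gorelm makes elmond. [1 rule application]
nexyul: Using R1, gorelm makes elmond. elmond → pyrqor (R4). Using R7, elmond makes qorlun. Using R3, zortor and qorlun make sabumb. Using R6, sabumb and pyrqor make nexyul. [5 rule applications]
elmond needs fewer.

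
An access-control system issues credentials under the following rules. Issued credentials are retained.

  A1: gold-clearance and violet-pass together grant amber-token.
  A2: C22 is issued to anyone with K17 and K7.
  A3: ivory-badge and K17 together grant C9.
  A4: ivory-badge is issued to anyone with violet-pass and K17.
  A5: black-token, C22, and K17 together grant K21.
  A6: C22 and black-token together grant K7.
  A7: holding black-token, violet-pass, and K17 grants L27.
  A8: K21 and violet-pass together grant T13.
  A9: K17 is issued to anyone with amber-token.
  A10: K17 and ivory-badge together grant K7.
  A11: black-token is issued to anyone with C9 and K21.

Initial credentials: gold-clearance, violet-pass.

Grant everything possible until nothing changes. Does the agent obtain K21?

K21 would need black-token, C22, and K17 (A5), but black-token is never granted.

No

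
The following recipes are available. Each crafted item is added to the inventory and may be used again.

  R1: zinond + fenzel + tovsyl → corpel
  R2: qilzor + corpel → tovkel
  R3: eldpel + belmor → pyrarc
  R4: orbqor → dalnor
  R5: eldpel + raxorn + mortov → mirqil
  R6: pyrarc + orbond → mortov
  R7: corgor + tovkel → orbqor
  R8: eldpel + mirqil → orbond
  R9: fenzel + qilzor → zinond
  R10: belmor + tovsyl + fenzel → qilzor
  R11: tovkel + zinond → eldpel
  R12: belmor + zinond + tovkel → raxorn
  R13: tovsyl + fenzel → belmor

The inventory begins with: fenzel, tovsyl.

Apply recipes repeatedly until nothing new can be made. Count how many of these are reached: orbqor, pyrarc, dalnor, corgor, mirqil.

1

Using R13, tovsyl and fenzel make belmor.
belmor + tovsyl + fenzel → qilzor (R10).
fenzel + qilzor → zinond (R9).
Using R1, zinond, fenzel, and tovsyl make corpel.
qilzor + corpel → tovkel (R2).
Using R11, tovkel and zinond make eldpel.
Using R3, eldpel and belmor make pyrarc.
orbqor would need corgor and tovkel (R7), but corgor is never obtained.
pyrarc: reached.
dalnor would need orbqor (R4), but orbqor is never obtained.
No rule produces corgor, and it is not given.
mirqil would need eldpel, raxorn, and mortov (R5), but mortov is never obtained.
Reached: pyrarc — 1 of the 5.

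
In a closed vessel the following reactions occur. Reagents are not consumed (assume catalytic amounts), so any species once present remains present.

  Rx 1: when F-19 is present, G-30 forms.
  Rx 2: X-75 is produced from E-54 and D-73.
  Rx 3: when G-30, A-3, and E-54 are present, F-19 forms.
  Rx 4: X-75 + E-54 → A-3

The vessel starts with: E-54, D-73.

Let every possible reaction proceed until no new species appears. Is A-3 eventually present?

E-54 and D-73 present → X-75 forms (Rx 2).
X-75 and E-54 present → A-3 forms (Rx 4).

Yes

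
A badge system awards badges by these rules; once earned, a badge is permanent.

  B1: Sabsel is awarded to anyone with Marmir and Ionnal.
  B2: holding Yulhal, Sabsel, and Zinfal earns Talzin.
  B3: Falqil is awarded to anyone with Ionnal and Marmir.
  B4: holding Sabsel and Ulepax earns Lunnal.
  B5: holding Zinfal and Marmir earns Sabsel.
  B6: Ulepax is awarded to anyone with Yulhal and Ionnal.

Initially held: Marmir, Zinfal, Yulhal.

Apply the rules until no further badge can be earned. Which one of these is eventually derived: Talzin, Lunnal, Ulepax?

With Zinfal and Marmir, Sabsel is earned (B5).
With Yulhal, Sabsel, and Zinfal, Talzin is earned (B2).
Lunnal would need Sabsel and Ulepax (B4), but Ulepax is never earned. Ulepax would need Yulhal and Ionnal (B6), but Ionnal is never earned.

Talzin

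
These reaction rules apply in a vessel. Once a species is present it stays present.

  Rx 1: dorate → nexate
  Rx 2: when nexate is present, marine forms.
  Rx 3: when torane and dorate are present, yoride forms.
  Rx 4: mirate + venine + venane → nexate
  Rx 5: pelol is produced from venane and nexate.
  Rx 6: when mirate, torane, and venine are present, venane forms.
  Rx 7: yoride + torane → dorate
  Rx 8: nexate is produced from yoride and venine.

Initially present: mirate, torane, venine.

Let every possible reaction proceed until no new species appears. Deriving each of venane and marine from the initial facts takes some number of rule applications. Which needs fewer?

venane

venane: mirate, torane, and venine present → venane forms (Rx 6). [1 rule application]
marine: mirate, torane, and venine present → venane forms (Rx 6). mirate, venine, and venane present → nexate forms (Rx 4). nexate present → marine forms (Rx 2). [3 rule applications]
venane needs fewer.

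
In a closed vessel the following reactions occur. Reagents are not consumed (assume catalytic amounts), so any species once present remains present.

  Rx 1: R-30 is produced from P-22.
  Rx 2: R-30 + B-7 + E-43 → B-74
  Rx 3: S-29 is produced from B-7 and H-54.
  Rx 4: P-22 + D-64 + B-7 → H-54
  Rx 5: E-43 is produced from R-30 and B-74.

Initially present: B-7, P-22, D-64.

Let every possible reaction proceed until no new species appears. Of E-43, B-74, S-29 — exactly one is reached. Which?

P-22, D-64, and B-7 present → H-54 forms (Rx 4).
B-7 and H-54 present → S-29 forms (Rx 3).
E-43 would need R-30 and B-74 (Rx 5), but B-74 never forms. B-74 would need R-30, B-7, and E-43 (Rx 2), but E-43 never forms.

S-29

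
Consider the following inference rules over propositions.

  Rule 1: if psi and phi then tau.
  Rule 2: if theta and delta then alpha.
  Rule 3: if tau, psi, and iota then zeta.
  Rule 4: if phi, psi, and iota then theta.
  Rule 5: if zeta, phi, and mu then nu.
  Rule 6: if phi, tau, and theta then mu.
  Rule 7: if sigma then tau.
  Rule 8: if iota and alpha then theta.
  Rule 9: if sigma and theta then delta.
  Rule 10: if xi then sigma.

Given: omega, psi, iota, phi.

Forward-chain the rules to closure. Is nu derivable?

From psi and phi, Rule 1 gives tau.
phi, psi, and iota hold, so theta follows (Rule 4).
From tau, psi, and iota, Rule 3 gives zeta.
phi, tau, and theta hold, so mu follows (Rule 6).
From zeta, phi, and mu, Rule 5 gives nu.

Yes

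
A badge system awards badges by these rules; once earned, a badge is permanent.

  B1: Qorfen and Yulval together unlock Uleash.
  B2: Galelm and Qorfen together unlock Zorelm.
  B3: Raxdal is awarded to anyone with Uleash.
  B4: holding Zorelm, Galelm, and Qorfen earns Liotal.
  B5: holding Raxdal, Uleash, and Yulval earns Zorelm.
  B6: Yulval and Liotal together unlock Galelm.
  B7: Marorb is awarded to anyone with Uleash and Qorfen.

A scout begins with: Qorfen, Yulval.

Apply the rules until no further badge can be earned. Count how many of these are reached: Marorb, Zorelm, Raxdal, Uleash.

With Qorfen and Yulval, Uleash is earned (B1).
With Uleash and Qorfen, Marorb is earned (B7).
With Uleash, Raxdal is earned (B3).
With Raxdal, Uleash, and Yulval, Zorelm is earned (B5).
Marorb: reached.
Zorelm: reached.
Raxdal: reached.
Uleash: reached.
All 4 are reached.

4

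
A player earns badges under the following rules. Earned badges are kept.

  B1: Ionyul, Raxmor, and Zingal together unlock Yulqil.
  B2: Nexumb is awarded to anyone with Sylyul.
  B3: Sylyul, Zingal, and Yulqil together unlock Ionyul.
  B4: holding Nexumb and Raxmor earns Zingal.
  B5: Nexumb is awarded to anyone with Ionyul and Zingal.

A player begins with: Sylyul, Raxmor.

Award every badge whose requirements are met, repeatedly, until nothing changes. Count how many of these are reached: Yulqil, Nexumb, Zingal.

2

With Sylyul, Nexumb is earned (B2).
With Nexumb and Raxmor, Zingal is earned (B4).
Yulqil would need Ionyul, Raxmor, and Zingal (B1), but Ionyul is never earned.
Nexumb: reached.
Zingal: reached.
Reached: Nexumb and Zingal — 2 of the 3.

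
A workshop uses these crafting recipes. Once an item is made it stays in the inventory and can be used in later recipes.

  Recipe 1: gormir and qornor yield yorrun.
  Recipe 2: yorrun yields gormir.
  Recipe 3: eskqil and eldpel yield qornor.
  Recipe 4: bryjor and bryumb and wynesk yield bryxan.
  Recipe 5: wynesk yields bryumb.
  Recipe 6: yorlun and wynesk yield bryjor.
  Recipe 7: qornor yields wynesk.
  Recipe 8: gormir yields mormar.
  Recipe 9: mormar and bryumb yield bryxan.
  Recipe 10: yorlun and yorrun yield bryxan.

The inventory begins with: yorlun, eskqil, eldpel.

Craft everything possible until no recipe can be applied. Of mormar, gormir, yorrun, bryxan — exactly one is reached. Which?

Using Recipe 3, eskqil and eldpel make qornor.
qornor → wynesk (Recipe 7).
wynesk → bryumb (Recipe 5).
Using Recipe 6, yorlun and wynesk make bryjor.
Using Recipe 4, bryjor, bryumb, and wynesk make bryxan.
yorrun would need gormir and qornor (Recipe 1), but gormir is never obtained. gormir would need yorrun (Recipe 2), but yorrun is never obtained. mormar would need gormir (Recipe 8), but gormir is never obtained.

bryxan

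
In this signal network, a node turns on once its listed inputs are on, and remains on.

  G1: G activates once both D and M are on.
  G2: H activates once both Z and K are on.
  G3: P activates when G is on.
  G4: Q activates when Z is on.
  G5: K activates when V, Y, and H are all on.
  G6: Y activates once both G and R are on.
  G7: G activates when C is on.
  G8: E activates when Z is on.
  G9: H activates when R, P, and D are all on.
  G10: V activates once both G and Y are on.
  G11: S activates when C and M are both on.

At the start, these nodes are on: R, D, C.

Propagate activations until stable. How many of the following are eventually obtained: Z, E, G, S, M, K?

C is on, so G activates (G7).
G and R are on, so Y activates (G6).
G3: G on → P on.
R, P, and D are on, so H activates (G9).
G and Y are on, so V activates (G10).
V, Y, and H are on, so K activates (G5).
No rule produces Z, and it is not given.
E would need Z (G8), but Z never turns on.
G: reached.
S would need C and M (G11), but M never turns on.
No rule produces M, and it is not given.
K: reached.
Reached: G and K — 2 of the 6.

2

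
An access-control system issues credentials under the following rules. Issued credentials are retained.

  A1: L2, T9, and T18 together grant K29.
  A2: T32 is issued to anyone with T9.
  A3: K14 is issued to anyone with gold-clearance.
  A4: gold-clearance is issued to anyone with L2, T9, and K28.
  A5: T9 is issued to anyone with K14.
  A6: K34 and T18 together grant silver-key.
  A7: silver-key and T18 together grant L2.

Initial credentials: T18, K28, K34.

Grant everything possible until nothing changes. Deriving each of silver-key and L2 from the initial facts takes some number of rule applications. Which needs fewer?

silver-key: Holding K34 and T18 grants silver-key (A6). [1 rule application]
L2: Holding K34 and T18 grants silver-key (A6). Holding silver-key and T18 grants L2 (A7). [2 rule applications]
silver-key needs fewer.

silver-key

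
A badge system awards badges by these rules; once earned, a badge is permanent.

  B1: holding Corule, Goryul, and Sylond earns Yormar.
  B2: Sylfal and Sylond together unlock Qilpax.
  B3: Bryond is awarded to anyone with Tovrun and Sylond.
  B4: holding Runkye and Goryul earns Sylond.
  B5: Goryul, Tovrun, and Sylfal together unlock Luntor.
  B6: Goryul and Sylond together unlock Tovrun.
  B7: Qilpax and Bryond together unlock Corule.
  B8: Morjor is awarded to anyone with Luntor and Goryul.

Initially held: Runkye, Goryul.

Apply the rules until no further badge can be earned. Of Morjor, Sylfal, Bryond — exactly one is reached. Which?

With Runkye and Goryul, Sylond is earned (B4).
With Goryul and Sylond, Tovrun is earned (B6).
With Tovrun and Sylond, Bryond is earned (B3).
No rule produces Sylfal, and it is not given. Morjor would need Luntor and Goryul (B8), but Luntor is never earned.

Bryond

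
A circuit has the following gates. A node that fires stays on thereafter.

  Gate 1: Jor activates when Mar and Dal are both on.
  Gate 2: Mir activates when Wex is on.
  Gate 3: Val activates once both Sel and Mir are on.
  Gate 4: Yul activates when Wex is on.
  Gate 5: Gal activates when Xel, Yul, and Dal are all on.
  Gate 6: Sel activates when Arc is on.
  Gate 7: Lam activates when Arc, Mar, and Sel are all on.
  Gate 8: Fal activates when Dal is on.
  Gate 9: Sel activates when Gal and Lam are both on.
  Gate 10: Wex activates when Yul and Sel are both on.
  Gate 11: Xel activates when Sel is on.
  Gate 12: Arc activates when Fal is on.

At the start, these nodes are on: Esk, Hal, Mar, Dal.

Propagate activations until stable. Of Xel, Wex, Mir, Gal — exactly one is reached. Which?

Gate 8: Dal on → Fal on.
Fal is on, so Arc activates (Gate 12).
Arc is on, so Sel activates (Gate 6).
Gate 11: Sel on → Xel on.
Wex would need Yul and Sel (Gate 10), but Yul never turns on. Gal would need Xel, Yul, and Dal (Gate 5), but Yul never turns on. Mir would need Wex (Gate 2), but Wex never turns on.

Xel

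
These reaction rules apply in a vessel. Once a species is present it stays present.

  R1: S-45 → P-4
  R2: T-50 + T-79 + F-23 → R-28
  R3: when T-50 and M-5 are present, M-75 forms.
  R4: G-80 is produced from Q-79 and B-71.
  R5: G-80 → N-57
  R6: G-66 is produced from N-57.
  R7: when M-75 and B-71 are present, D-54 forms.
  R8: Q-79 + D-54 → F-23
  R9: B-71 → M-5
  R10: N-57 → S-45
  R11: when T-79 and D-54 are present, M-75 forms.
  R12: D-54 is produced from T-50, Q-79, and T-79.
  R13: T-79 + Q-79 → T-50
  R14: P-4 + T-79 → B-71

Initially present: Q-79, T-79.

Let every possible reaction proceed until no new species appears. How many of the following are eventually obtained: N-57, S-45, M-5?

N-57 would need G-80 (R5), but G-80 never forms.
S-45 would need N-57 (R10), but N-57 never forms.
M-5 would need B-71 (R9), but B-71 never forms.
None of the 3 are reached.

0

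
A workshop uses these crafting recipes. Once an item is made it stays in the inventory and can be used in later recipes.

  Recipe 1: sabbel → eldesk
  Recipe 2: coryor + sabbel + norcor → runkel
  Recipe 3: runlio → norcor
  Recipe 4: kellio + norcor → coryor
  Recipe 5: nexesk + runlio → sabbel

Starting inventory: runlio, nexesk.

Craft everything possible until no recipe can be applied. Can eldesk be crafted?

nexesk + runlio → sabbel (Recipe 5).
Using Recipe 1, sabbel makes eldesk.

Yes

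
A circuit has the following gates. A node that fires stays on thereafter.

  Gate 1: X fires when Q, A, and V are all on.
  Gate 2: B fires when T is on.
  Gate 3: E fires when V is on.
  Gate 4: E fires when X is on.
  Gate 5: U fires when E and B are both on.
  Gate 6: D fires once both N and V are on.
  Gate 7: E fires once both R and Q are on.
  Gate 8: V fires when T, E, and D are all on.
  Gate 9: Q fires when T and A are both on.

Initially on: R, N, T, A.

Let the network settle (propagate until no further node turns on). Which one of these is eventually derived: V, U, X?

U

Gate 2: T on → B on.
T and A are on, so Q fires (Gate 9).
Gate 7: R and Q on → E on.
Gate 5: E and B on → U on.
X would need Q, A, and V (Gate 1), but V never turns on. V would need T, E, and D (Gate 8), but D never turns on.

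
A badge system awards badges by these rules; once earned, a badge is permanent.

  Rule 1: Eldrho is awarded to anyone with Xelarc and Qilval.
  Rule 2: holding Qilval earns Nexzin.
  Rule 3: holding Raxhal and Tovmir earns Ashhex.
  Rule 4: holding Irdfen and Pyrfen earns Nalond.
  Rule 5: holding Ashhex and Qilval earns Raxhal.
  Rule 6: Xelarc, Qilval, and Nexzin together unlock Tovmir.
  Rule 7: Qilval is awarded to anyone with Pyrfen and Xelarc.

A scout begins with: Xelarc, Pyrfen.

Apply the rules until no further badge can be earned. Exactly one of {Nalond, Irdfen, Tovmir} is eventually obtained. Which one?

Tovmir

With Pyrfen and Xelarc, Qilval is earned (Rule 7).
With Qilval, Nexzin is earned (Rule 2).
With Xelarc, Qilval, and Nexzin, Tovmir is earned (Rule 6).
No rule produces Irdfen, and it is not given. Nalond would need Irdfen and Pyrfen (Rule 4), but Irdfen is never earned.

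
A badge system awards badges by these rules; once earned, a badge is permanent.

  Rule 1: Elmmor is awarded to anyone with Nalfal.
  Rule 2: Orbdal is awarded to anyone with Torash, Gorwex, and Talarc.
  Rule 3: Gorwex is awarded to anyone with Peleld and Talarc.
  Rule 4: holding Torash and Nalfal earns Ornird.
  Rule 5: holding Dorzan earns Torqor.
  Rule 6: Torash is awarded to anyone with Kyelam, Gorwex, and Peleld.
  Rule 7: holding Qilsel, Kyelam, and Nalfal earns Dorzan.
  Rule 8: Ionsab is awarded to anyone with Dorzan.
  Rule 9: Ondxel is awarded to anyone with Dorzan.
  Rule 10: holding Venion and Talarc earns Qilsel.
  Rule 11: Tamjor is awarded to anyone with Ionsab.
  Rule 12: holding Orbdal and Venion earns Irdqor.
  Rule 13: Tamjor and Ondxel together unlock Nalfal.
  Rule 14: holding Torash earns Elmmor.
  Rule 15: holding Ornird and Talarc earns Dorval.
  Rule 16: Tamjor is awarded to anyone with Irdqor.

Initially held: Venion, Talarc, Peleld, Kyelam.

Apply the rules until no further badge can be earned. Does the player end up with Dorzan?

Dorzan would need Qilsel, Kyelam, and Nalfal (Rule 7), but Nalfal is never earned.

No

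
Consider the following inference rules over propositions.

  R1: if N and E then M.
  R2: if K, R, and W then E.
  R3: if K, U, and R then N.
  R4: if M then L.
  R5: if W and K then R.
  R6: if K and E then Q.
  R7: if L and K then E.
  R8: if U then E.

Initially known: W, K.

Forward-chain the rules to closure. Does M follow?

M would need N and E (R1), but N is never established.

No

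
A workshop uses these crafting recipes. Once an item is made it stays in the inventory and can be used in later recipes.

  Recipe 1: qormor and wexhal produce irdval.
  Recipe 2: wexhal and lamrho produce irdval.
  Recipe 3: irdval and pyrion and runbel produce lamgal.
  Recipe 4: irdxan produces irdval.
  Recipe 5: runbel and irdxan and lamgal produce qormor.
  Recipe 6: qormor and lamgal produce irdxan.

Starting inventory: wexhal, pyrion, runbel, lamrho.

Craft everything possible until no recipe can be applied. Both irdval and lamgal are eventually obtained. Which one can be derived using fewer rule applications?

irdval: wexhal and lamrho → irdval (Recipe 2). [1 rule application]
lamgal: Using Recipe 2, wexhal and lamrho make irdval. Using Recipe 3, irdval, pyrion, and runbel make lamgal. [2 rule applications]
irdval needs fewer.

irdval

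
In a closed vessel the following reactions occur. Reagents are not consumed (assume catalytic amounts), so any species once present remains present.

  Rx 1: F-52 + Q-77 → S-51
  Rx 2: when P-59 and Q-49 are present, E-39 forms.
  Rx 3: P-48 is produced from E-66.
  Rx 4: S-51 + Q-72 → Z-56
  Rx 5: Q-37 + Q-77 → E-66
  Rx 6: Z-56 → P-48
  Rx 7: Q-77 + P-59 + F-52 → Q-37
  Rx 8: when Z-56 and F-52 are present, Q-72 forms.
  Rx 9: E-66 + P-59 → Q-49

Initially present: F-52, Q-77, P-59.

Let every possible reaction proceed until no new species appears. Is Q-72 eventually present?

No

Q-72 would need Z-56 and F-52 (Rx 8), but Z-56 never forms.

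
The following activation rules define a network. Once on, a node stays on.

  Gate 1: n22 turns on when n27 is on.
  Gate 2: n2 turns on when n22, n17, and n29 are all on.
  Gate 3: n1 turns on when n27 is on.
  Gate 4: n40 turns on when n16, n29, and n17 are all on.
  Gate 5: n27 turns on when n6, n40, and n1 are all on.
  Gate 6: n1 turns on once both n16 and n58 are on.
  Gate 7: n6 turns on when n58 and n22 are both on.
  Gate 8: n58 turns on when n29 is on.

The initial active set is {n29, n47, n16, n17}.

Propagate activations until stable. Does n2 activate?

No

n2 would need n22, n17, and n29 (Gate 2), but n22 never turns on.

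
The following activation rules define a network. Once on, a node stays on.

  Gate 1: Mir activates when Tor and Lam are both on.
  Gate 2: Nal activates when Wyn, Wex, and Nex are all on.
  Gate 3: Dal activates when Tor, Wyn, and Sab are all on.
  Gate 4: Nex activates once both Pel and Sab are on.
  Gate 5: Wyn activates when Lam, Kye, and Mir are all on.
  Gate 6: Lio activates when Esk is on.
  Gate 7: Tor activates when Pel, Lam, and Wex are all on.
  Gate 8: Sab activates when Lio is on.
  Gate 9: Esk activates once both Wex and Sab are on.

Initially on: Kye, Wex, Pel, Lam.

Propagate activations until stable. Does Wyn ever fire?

Yes

Gate 7: Pel, Lam, and Wex on → Tor on.
Tor and Lam are on, so Mir activates (Gate 1).
Lam, Kye, and Mir are on, so Wyn activates (Gate 5).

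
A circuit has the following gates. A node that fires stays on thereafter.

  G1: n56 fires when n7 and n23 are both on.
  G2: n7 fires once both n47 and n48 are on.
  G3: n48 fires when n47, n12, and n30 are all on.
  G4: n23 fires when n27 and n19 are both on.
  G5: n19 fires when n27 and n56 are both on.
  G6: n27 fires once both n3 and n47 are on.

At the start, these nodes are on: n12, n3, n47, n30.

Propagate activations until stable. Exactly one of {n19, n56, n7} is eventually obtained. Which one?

n7

n47, n12, and n30 are on, so n48 fires (G3).
G2: n47 and n48 on → n7 on.
n56 would need n7 and n23 (G1), but n23 never turns on. n19 would need n27 and n56 (G5), but n56 never turns on.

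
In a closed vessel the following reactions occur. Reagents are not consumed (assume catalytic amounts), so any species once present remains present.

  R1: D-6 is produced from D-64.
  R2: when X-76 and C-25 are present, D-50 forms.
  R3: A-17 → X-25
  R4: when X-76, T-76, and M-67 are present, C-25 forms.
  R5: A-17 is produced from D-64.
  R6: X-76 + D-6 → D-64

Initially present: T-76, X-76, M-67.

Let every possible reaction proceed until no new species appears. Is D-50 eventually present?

Yes

X-76, T-76, and M-67 present → C-25 forms (R4).
X-76 and C-25 present → D-50 forms (R2).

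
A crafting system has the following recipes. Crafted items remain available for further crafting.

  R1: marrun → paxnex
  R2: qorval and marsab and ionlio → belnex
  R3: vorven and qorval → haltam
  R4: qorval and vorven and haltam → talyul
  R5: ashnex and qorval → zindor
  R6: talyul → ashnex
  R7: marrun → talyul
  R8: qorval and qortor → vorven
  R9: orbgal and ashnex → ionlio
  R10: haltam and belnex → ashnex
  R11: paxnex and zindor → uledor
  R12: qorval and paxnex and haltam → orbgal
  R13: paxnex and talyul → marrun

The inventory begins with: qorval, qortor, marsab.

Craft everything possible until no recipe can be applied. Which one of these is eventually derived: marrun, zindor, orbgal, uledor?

Using R8, qorval and qortor make vorven.
Using R3, vorven and qorval make haltam.
Using R4, qorval, vorven, and haltam make talyul.
talyul → ashnex (R6).
ashnex and qorval → zindor (R5).
marrun would need paxnex and talyul (R13), but paxnex is never obtained. uledor would need paxnex and zindor (R11), but paxnex is never obtained. orbgal would need qorval, paxnex, and haltam (R12), but paxnex is never obtained.

zindor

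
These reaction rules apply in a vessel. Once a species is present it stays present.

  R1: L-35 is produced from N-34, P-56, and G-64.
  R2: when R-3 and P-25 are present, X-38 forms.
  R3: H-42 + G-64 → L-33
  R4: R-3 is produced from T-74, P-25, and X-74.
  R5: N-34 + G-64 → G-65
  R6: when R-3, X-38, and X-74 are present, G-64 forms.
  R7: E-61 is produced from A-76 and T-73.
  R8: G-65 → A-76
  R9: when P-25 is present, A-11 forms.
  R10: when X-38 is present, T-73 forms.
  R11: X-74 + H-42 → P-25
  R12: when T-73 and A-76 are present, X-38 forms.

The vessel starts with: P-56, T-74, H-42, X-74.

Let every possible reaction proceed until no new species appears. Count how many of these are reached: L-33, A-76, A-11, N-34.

X-74 and H-42 present → P-25 forms (R11).
T-74, P-25, and X-74 present → R-3 forms (R4).
P-25 present → A-11 forms (R9).
R-3 and P-25 present → X-38 forms (R2).
R-3, X-38, and X-74 present → G-64 forms (R6).
H-42 and G-64 present → L-33 forms (R3).
L-33: reached.
A-76 would need G-65 (R8), but G-65 never forms.
A-11: reached.
No rule produces N-34, and it is not given.
Reached: L-33 and A-11 — 2 of the 4.

2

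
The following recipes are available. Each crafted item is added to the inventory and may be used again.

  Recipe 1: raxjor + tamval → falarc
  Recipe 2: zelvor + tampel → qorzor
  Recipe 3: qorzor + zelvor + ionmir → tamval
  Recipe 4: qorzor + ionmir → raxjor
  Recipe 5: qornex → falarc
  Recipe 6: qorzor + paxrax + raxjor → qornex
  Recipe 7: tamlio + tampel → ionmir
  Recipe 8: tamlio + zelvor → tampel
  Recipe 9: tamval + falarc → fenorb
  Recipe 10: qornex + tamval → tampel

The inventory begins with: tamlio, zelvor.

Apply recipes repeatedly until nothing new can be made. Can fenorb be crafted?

tamlio + zelvor → tampel (Recipe 8).
Using Recipe 7, tamlio and tampel make ionmir.
Using Recipe 2, zelvor and tampel make qorzor.
Using Recipe 3, qorzor, zelvor, and ionmir make tamval.
Using Recipe 4, qorzor and ionmir make raxjor.
raxjor + tamval → falarc (Recipe 1).
tamval + falarc → fenorb (Recipe 9).

Yes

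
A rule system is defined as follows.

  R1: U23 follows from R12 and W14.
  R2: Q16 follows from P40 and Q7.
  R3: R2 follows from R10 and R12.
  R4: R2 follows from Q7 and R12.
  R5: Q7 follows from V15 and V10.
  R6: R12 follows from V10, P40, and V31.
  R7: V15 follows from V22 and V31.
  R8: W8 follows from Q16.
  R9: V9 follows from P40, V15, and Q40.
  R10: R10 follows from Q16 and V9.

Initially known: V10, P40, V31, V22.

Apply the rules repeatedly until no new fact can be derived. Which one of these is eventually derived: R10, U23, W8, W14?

W8

V22 and V31 hold, so V15 follows (R7).
From V15 and V10, R5 gives Q7.
P40 and Q7 hold, so Q16 follows (R2).
From Q16, R8 gives W8.
U23 would need R12 and W14 (R1), but W14 is never established. No rule produces W14, and it is not given. R10 would need Q16 and V9 (R10), but V9 is never established.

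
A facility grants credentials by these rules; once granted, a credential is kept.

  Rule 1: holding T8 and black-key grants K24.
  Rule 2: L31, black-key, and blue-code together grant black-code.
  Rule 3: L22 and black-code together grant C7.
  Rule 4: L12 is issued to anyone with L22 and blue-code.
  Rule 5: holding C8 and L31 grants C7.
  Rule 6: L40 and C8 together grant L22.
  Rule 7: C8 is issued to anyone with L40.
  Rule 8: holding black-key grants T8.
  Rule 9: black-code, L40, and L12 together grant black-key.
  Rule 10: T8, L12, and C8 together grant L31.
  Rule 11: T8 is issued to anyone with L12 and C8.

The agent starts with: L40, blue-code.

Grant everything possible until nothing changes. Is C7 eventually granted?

Holding L40 grants C8 (Rule 7).
Holding L40 and C8 grants L22 (Rule 6).
Holding L22 and blue-code grants L12 (Rule 4).
Holding L12 and C8 grants T8 (Rule 11).
Holding T8, L12, and C8 grants L31 (Rule 10).
Holding C8 and L31 grants C7 (Rule 5).

Yes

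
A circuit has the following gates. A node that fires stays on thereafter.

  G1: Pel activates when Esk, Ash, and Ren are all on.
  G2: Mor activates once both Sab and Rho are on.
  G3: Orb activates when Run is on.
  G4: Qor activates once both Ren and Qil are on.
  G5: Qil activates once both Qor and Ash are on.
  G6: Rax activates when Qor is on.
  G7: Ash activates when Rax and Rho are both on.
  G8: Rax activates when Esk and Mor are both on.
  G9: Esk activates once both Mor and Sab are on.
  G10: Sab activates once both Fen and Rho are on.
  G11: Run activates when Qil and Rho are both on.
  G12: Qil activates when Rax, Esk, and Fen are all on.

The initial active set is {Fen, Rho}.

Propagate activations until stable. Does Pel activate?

No

Pel would need Esk, Ash, and Ren (G1), but Ren never turns on.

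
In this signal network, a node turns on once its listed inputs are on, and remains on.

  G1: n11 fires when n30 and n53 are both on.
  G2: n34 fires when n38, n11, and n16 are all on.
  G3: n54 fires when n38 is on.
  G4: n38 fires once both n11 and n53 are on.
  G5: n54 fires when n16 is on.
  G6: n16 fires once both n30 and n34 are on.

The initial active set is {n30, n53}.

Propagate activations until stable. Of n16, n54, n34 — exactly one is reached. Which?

G1: n30 and n53 on → n11 on.
n11 and n53 are on, so n38 fires (G4).
n38 is on, so n54 fires (G3).
n16 would need n30 and n34 (G6), but n34 never turns on. n34 would need n38, n11, and n16 (G2), but n16 never turns on.

n54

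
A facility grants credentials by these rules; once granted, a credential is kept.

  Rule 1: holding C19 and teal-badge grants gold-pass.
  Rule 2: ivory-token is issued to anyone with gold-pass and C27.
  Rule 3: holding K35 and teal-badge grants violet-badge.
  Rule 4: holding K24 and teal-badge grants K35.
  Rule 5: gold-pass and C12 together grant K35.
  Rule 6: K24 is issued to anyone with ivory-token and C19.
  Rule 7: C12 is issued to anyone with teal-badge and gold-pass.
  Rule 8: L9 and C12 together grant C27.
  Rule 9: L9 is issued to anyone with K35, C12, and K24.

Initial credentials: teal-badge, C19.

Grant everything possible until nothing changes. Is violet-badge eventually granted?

Yes

Holding C19 and teal-badge grants gold-pass (Rule 1).
Holding teal-badge and gold-pass grants C12 (Rule 7).
Holding gold-pass and C12 grants K35 (Rule 5).
Holding K35 and teal-badge grants violet-badge (Rule 3).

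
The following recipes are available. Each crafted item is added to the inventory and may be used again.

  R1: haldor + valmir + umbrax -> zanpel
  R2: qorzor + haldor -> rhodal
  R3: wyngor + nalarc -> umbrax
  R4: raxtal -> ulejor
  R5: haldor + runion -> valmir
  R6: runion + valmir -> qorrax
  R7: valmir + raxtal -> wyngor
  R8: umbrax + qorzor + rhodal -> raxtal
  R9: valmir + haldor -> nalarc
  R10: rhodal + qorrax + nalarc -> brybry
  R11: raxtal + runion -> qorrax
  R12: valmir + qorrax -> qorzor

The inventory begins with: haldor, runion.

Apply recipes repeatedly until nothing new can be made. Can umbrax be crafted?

umbrax would need wyngor and nalarc (R3), but wyngor is never obtained.

No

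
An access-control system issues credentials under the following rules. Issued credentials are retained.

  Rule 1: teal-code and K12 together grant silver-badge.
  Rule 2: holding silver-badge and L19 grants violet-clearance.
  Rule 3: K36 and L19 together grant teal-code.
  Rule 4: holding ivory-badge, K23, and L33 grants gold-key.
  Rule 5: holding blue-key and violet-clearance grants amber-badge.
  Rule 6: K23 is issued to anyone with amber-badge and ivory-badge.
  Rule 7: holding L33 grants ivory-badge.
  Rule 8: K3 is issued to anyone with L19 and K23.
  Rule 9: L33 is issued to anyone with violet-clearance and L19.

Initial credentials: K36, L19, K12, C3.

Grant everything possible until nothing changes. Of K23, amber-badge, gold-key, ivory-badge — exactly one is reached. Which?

ivory-badge

Holding K36 and L19 grants teal-code (Rule 3).
Holding teal-code and K12 grants silver-badge (Rule 1).
Holding silver-badge and L19 grants violet-clearance (Rule 2).
Holding violet-clearance and L19 grants L33 (Rule 9).
Holding L33 grants ivory-badge (Rule 7).
amber-badge would need blue-key and violet-clearance (Rule 5), but blue-key is never granted. gold-key would need ivory-badge, K23, and L33 (Rule 4), but K23 is never granted. K23 would need amber-badge and ivory-badge (Rule 6), but amber-badge is never granted.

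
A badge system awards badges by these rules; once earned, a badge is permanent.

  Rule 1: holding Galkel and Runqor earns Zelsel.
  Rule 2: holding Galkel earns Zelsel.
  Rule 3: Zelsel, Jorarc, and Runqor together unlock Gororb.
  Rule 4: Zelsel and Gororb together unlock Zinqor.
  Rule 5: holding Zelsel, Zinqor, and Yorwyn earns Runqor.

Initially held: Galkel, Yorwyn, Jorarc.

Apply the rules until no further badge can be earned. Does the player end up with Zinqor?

No

Zinqor would need Zelsel and Gororb (Rule 4), but Gororb is never earned.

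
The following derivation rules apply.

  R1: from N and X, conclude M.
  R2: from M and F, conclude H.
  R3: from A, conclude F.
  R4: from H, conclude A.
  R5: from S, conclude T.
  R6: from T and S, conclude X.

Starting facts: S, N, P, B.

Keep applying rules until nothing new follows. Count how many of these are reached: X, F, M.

S holds, so T follows (R5).
From T and S, R6 gives X.
From N and X, R1 gives M.
X: reached.
F would need A (R3), but A is never established.
M: reached.
Reached: X and M — 2 of the 3.

2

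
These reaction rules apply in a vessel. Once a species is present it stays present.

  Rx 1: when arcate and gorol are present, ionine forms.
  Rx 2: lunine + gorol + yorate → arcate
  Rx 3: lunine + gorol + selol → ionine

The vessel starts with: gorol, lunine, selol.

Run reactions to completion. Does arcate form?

No

arcate would need lunine, gorol, and yorate (Rx 2), but yorate never forms.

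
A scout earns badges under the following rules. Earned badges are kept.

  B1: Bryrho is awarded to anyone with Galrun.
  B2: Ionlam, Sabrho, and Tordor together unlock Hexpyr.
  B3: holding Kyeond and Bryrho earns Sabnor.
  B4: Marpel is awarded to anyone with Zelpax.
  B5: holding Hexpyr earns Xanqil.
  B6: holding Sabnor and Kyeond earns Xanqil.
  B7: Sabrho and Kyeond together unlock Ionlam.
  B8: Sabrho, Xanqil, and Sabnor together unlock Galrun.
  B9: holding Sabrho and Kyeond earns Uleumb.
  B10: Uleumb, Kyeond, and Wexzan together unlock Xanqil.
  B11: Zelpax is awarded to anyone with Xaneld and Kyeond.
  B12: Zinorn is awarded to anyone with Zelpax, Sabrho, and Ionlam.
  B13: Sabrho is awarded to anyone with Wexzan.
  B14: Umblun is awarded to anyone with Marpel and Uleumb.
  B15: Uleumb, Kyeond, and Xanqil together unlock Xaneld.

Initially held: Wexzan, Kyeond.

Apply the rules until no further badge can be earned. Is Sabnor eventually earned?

Sabnor would need Kyeond and Bryrho (B3), but Bryrho is never earned.

No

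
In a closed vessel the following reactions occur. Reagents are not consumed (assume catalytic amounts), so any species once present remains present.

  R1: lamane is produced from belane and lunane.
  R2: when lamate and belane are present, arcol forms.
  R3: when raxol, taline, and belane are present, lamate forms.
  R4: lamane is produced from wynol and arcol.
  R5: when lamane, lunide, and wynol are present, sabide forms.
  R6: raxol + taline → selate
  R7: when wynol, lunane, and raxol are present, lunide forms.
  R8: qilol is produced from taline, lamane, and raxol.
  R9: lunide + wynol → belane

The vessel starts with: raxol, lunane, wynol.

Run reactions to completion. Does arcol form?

No

arcol would need lamate and belane (R2), but lamate never forms.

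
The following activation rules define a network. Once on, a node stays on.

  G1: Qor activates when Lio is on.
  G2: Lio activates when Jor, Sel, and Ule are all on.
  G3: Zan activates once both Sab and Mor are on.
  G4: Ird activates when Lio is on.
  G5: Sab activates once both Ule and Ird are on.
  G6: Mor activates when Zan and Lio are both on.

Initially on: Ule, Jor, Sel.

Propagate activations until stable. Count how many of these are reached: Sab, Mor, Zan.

Jor, Sel, and Ule are on, so Lio activates (G2).
G4: Lio on → Ird on.
Ule and Ird are on, so Sab activates (G5).
Sab: reached.
Mor would need Zan and Lio (G6), but Zan never turns on.
Zan would need Sab and Mor (G3), but Mor never turns on.
Reached: Sab — 1 of the 3.

1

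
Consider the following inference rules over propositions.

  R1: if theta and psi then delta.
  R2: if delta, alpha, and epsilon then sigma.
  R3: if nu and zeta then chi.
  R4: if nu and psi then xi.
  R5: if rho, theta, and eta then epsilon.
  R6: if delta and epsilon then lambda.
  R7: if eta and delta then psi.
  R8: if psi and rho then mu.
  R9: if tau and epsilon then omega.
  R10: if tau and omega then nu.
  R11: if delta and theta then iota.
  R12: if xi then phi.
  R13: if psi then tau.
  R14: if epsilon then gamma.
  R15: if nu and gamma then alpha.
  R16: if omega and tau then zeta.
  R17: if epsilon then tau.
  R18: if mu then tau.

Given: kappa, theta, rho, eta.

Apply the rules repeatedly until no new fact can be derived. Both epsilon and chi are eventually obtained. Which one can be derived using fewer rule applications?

epsilon: rho, theta, and eta hold, so epsilon follows (R5). [1 rule application]
chi: rho, theta, and eta hold, so epsilon follows (R5). epsilon holds, so tau follows (R17). tau and epsilon hold, so omega follows (R9). omega and tau hold, so zeta follows (R16). tau and omega hold, so nu follows (R10). nu and zeta hold, so chi follows (R3). [6 rule applications]
epsilon needs fewer.

epsilon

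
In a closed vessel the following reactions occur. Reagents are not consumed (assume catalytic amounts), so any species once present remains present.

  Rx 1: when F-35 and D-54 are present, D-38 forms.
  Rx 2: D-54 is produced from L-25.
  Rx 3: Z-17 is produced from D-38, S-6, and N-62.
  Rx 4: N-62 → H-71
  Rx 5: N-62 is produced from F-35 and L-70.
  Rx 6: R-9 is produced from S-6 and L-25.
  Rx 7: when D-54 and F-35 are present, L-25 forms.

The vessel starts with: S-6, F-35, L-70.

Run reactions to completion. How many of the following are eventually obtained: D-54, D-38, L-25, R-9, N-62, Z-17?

F-35 and L-70 present → N-62 forms (Rx 5).
D-54 would need L-25 (Rx 2), but L-25 never forms.
D-38 would need F-35 and D-54 (Rx 1), but D-54 never forms.
L-25 would need D-54 and F-35 (Rx 7), but D-54 never forms.
R-9 would need S-6 and L-25 (Rx 6), but L-25 never forms.
N-62: reached.
Z-17 would need D-38, S-6, and N-62 (Rx 3), but D-38 never forms.
Reached: N-62 — 1 of the 6.

1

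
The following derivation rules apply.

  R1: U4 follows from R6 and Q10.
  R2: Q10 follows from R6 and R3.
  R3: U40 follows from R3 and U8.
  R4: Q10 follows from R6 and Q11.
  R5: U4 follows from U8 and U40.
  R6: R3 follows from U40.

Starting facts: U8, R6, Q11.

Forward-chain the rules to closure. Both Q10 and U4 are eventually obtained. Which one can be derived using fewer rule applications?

Q10

Q10: R6 and Q11 hold, so Q10 follows (R4). [1 rule application]
U4: From R6 and Q11, R4 gives Q10. From R6 and Q10, R1 gives U4. [2 rule applications]
Q10 needs fewer.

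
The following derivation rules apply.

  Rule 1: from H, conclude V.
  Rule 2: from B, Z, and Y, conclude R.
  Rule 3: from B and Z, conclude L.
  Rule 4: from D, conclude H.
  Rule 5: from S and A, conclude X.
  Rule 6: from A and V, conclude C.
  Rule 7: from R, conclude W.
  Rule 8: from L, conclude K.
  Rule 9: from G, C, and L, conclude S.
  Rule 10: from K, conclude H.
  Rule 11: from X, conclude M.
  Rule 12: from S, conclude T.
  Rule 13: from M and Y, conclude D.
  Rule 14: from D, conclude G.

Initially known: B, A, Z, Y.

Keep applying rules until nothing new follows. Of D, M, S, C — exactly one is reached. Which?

C

B and Z hold, so L follows (Rule 3).
L holds, so K follows (Rule 8).
K holds, so H follows (Rule 10).
H holds, so V follows (Rule 1).
From A and V, Rule 6 gives C.
S would need G, C, and L (Rule 9), but G is never established. D would need M and Y (Rule 13), but M is never established. M would need X (Rule 11), but X is never established.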